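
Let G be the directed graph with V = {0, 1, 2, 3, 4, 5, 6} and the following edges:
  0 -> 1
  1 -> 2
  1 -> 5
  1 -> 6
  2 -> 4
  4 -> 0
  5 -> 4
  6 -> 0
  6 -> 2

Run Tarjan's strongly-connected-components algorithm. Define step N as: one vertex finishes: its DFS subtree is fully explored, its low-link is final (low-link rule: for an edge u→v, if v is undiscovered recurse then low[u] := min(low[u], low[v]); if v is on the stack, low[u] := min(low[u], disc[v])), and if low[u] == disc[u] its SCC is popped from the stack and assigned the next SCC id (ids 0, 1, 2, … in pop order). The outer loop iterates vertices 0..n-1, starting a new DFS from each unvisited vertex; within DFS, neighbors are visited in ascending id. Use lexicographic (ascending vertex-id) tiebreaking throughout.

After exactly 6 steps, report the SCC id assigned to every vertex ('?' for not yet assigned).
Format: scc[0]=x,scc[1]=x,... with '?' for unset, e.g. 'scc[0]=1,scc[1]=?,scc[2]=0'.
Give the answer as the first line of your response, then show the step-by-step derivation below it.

scc[0]=0,scc[1]=0,scc[2]=0,scc[3]=?,scc[4]=0,scc[5]=0,scc[6]=0

step 1: low=(low[0]=0,low[1]=1,low[2]=2,low[3]=?,low[4]=0,low[5]=?,low[6]=?); scc=(scc[0]=?,scc[1]=?,scc[2]=?,scc[3]=?,scc[4]=?,scc[5]=?,scc[6]=?)
step 2: low=(low[0]=0,low[1]=1,low[2]=0,low[3]=?,low[4]=0,low[5]=?,low[6]=?); scc=(scc[0]=?,scc[1]=?,scc[2]=?,scc[3]=?,scc[4]=?,scc[5]=?,scc[6]=?)
step 3: low=(low[0]=0,low[1]=0,low[2]=0,low[3]=?,low[4]=0,low[5]=3,low[6]=?); scc=(scc[0]=?,scc[1]=?,scc[2]=?,scc[3]=?,scc[4]=?,scc[5]=?,scc[6]=?)
step 4: low=(low[0]=0,low[1]=0,low[2]=0,low[3]=?,low[4]=0,low[5]=3,low[6]=0); scc=(scc[0]=?,scc[1]=?,scc[2]=?,scc[3]=?,scc[4]=?,scc[5]=?,scc[6]=?)
step 5: low=(low[0]=0,low[1]=0,low[2]=0,low[3]=?,low[4]=0,low[5]=3,low[6]=0); scc=(scc[0]=?,scc[1]=?,scc[2]=?,scc[3]=?,scc[4]=?,scc[5]=?,scc[6]=?)
step 6: low=(low[0]=0,low[1]=0,low[2]=0,low[3]=?,low[4]=0,low[5]=3,low[6]=0); scc=(scc[0]=0,scc[1]=0,scc[2]=0,scc[3]=?,scc[4]=0,scc[5]=0,scc[6]=0)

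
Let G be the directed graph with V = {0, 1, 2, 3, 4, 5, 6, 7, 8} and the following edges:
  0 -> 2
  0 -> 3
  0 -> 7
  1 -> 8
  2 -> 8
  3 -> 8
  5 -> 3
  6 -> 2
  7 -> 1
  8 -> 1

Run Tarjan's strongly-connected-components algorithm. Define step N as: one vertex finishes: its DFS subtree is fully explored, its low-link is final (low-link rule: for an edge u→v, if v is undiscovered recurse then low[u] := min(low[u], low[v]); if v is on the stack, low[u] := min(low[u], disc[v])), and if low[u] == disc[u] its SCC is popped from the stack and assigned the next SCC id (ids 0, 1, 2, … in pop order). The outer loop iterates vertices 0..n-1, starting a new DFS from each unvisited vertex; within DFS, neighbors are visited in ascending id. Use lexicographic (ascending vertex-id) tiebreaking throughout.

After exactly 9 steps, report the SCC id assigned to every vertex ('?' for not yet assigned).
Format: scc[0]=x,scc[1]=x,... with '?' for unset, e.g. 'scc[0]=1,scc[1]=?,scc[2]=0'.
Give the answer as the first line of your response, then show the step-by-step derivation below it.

scc[0]=4,scc[1]=0,scc[2]=1,scc[3]=2,scc[4]=5,scc[5]=6,scc[6]=7,scc[7]=3,scc[8]=0

step 1: low=(low[0]=0,low[1]=2,low[2]=1,low[3]=?,low[4]=?,low[5]=?,low[6]=?,low[7]=?,low[8]=2); scc=(scc[0]=?,scc[1]=?,scc[2]=?,scc[3]=?,scc[4]=?,scc[5]=?,scc[6]=?,scc[7]=?,scc[8]=?)
step 2: low=(low[0]=0,low[1]=2,low[2]=1,low[3]=?,low[4]=?,low[5]=?,low[6]=?,low[7]=?,low[8]=2); scc=(scc[0]=?,scc[1]=0,scc[2]=?,scc[3]=?,scc[4]=?,scc[5]=?,scc[6]=?,scc[7]=?,scc[8]=0)
step 3: low=(low[0]=0,low[1]=2,low[2]=1,low[3]=?,low[4]=?,low[5]=?,low[6]=?,low[7]=?,low[8]=2); scc=(scc[0]=?,scc[1]=0,scc[2]=1,scc[3]=?,scc[4]=?,scc[5]=?,scc[6]=?,scc[7]=?,scc[8]=0)
step 4: low=(low[0]=0,low[1]=2,low[2]=1,low[3]=4,low[4]=?,low[5]=?,low[6]=?,low[7]=?,low[8]=2); scc=(scc[0]=?,scc[1]=0,scc[2]=1,scc[3]=2,scc[4]=?,scc[5]=?,scc[6]=?,scc[7]=?,scc[8]=0)
step 5: low=(low[0]=0,low[1]=2,low[2]=1,low[3]=4,low[4]=?,low[5]=?,low[6]=?,low[7]=5,low[8]=2); scc=(scc[0]=?,scc[1]=0,scc[2]=1,scc[3]=2,scc[4]=?,scc[5]=?,scc[6]=?,scc[7]=3,scc[8]=0)
step 6: low=(low[0]=0,low[1]=2,low[2]=1,low[3]=4,low[4]=?,low[5]=?,low[6]=?,low[7]=5,low[8]=2); scc=(scc[0]=4,scc[1]=0,scc[2]=1,scc[3]=2,scc[4]=?,scc[5]=?,scc[6]=?,scc[7]=3,scc[8]=0)
step 7: low=(low[0]=0,low[1]=2,low[2]=1,low[3]=4,low[4]=6,low[5]=?,low[6]=?,low[7]=5,low[8]=2); scc=(scc[0]=4,scc[1]=0,scc[2]=1,scc[3]=2,scc[4]=5,scc[5]=?,scc[6]=?,scc[7]=3,scc[8]=0)
step 8: low=(low[0]=0,low[1]=2,low[2]=1,low[3]=4,low[4]=6,low[5]=7,low[6]=?,low[7]=5,low[8]=2); scc=(scc[0]=4,scc[1]=0,scc[2]=1,scc[3]=2,scc[4]=5,scc[5]=6,scc[6]=?,scc[7]=3,scc[8]=0)
step 9: low=(low[0]=0,low[1]=2,low[2]=1,low[3]=4,low[4]=6,low[5]=7,low[6]=8,low[7]=5,low[8]=2); scc=(scc[0]=4,scc[1]=0,scc[2]=1,scc[3]=2,scc[4]=5,scc[5]=6,scc[6]=7,scc[7]=3,scc[8]=0)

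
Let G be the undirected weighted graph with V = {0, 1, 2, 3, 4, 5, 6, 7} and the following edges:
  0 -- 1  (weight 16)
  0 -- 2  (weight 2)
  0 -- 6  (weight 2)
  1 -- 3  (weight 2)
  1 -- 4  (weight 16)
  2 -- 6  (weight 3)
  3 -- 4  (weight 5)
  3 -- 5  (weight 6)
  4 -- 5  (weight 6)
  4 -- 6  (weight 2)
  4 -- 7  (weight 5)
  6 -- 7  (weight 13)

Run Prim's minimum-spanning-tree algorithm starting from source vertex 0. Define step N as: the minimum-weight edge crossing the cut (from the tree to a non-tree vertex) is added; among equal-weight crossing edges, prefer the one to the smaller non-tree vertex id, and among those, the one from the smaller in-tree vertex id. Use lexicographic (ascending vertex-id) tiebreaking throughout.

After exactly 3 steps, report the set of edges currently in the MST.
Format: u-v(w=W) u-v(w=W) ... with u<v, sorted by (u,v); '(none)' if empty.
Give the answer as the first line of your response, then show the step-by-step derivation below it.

0-2(w=2) 0-6(w=2) 4-6(w=2)

step 1: add edge 0-2 (w=2); MST = {0-2(w=2)}
step 2: add edge 0-6 (w=2); MST = {0-2(w=2) 0-6(w=2)}
step 3: add edge 4-6 (w=2); MST = {0-2(w=2) 0-6(w=2) 4-6(w=2)}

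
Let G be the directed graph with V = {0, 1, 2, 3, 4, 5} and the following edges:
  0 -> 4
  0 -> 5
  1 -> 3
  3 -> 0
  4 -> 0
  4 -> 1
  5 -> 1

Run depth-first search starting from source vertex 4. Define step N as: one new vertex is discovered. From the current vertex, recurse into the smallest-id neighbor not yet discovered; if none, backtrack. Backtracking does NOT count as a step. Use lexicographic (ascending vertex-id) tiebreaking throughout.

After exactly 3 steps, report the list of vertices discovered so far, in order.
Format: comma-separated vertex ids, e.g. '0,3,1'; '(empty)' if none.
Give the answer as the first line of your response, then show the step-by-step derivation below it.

4,0,5

step 1: discover 4; path=4; order=4
step 2: discover 0; path=4>0; order=4,0
step 3: discover 5; path=4>0>5; order=4,0,5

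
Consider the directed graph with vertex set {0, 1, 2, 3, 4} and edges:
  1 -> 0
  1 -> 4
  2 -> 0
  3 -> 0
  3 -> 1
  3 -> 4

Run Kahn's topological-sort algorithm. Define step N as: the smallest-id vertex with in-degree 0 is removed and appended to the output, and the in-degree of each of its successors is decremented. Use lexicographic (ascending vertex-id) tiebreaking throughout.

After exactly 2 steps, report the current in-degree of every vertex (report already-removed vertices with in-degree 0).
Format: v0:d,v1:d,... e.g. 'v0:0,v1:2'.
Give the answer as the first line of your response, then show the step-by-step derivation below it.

v0:1,v1:0,v2:0,v3:0,v4:1

step 1: output 2; order=[2]; indeg=(2,1,0,0,2)
step 2: output 3; order=[2,3]; indeg=(1,0,0,0,1)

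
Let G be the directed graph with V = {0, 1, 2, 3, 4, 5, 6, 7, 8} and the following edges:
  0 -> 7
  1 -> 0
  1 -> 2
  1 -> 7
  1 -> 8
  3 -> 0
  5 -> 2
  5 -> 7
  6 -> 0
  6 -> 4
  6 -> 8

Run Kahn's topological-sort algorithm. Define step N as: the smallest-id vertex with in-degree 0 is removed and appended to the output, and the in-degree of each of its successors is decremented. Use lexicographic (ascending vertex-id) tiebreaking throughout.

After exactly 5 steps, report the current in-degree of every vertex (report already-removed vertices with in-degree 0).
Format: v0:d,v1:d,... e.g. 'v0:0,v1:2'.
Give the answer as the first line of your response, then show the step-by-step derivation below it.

v0:0,v1:0,v2:0,v3:0,v4:0,v5:0,v6:0,v7:1,v8:0

step 1: output 1; order=[1]; indeg=(2,0,1,0,1,0,0,2,1)
step 2: output 3; order=[1,3]; indeg=(1,0,1,0,1,0,0,2,1)
step 3: output 5; order=[1,3,5]; indeg=(1,0,0,0,1,0,0,1,1)
step 4: output 2; order=[1,3,5,2]; indeg=(1,0,0,0,1,0,0,1,1)
step 5: output 6; order=[1,3,5,2,6]; indeg=(0,0,0,0,0,0,0,1,0)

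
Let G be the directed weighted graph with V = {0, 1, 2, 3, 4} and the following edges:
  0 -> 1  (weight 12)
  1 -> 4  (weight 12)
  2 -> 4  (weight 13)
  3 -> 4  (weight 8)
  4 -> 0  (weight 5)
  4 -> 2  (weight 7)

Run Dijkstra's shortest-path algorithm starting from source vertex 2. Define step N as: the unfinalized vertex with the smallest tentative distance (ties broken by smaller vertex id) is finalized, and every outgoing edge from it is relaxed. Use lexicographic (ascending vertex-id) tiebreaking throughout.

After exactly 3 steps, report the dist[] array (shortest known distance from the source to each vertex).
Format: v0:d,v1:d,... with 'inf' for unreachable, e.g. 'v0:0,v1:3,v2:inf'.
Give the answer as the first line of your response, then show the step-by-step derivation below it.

v0:18,v1:30,v2:0,v3:inf,v4:13

step 1: dist = v0:inf,v1:inf,v2:0,v3:inf,v4:13
step 2: dist = v0:18,v1:inf,v2:0,v3:inf,v4:13
step 3: dist = v0:18,v1:30,v2:0,v3:inf,v4:13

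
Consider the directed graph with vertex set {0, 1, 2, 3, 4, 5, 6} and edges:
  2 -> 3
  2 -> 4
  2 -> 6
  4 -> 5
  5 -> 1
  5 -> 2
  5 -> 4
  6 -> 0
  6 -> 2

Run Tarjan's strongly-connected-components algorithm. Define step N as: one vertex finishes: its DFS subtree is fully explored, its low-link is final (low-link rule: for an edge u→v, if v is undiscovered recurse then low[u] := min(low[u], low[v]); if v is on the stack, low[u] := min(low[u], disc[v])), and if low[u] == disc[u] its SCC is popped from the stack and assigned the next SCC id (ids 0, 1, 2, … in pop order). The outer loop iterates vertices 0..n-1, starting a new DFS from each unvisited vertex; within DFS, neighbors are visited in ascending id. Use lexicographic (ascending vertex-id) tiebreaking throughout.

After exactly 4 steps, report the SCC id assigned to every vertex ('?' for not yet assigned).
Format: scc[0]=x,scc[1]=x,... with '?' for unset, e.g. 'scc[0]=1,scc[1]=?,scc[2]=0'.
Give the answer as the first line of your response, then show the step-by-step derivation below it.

scc[0]=0,scc[1]=1,scc[2]=?,scc[3]=2,scc[4]=?,scc[5]=?,scc[6]=?

step 1: low=(low[0]=0,low[1]=?,low[2]=?,low[3]=?,low[4]=?,low[5]=?,low[6]=?); scc=(scc[0]=0,scc[1]=?,scc[2]=?,scc[3]=?,scc[4]=?,scc[5]=?,scc[6]=?)
step 2: low=(low[0]=0,low[1]=1,low[2]=?,low[3]=?,low[4]=?,low[5]=?,low[6]=?); scc=(scc[0]=0,scc[1]=1,scc[2]=?,scc[3]=?,scc[4]=?,scc[5]=?,scc[6]=?)
step 3: low=(low[0]=0,low[1]=1,low[2]=2,low[3]=3,low[4]=?,low[5]=?,low[6]=?); scc=(scc[0]=0,scc[1]=1,scc[2]=?,scc[3]=2,scc[4]=?,scc[5]=?,scc[6]=?)
step 4: low=(low[0]=0,low[1]=1,low[2]=2,low[3]=3,low[4]=4,low[5]=2,low[6]=?); scc=(scc[0]=0,scc[1]=1,scc[2]=?,scc[3]=2,scc[4]=?,scc[5]=?,scc[6]=?)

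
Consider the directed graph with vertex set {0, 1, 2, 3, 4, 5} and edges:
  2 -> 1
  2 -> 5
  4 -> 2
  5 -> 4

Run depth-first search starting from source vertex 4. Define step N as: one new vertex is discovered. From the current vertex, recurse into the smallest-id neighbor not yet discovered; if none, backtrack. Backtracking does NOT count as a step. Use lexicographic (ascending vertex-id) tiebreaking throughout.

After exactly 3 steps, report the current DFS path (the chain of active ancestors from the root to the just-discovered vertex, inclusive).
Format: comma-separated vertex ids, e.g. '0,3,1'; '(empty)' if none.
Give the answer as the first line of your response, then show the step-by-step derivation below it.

4,2,1

step 1: discover 4; path=4; order=4
step 2: discover 2; path=4>2; order=4,2
step 3: discover 1; path=4>2>1; order=4,2,1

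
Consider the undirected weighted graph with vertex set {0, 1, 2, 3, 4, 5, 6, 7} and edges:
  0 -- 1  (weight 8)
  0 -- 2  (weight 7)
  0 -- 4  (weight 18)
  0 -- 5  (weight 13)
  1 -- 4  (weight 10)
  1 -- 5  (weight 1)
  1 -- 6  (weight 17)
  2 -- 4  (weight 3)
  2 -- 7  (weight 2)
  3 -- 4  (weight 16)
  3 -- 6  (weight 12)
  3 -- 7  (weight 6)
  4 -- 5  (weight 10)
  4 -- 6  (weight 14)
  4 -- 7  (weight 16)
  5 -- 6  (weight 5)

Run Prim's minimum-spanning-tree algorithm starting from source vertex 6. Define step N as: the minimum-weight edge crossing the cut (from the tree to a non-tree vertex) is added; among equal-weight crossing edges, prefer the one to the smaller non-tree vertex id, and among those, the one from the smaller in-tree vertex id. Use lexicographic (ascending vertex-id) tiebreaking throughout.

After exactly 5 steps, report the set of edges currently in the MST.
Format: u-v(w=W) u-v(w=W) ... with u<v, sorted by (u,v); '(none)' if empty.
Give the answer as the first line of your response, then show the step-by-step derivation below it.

0-1(w=8) 0-2(w=7) 1-5(w=1) 2-7(w=2) 5-6(w=5)

step 1: add edge 5-6 (w=5); MST = {5-6(w=5)}
step 2: add edge 1-5 (w=1); MST = {1-5(w=1) 5-6(w=5)}
step 3: add edge 0-1 (w=8); MST = {0-1(w=8) 1-5(w=1) 5-6(w=5)}
step 4: add edge 0-2 (w=7); MST = {0-1(w=8) 0-2(w=7) 1-5(w=1) 5-6(w=5)}
step 5: add edge 2-7 (w=2); MST = {0-1(w=8) 0-2(w=7) 1-5(w=1) 2-7(w=2) 5-6(w=5)}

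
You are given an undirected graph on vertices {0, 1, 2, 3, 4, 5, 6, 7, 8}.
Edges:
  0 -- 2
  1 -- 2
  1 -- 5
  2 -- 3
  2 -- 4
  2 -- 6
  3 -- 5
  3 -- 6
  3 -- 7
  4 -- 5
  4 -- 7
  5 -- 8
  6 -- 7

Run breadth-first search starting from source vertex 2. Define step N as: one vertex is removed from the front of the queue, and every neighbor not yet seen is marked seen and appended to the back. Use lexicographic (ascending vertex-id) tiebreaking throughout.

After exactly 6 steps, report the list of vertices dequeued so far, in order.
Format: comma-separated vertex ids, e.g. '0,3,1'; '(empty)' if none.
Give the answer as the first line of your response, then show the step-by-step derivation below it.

2,0,1,3,4,6

step 1: dequeue 2; queue=[0,1,3,4,6]; order=2
step 2: dequeue 0; queue=[1,3,4,6]; order=2,0
step 3: dequeue 1; queue=[3,4,6,5]; order=2,0,1
step 4: dequeue 3; queue=[4,6,5,7]; order=2,0,1,3
step 5: dequeue 4; queue=[6,5,7]; order=2,0,1,3,4
step 6: dequeue 6; queue=[5,7]; order=2,0,1,3,4,6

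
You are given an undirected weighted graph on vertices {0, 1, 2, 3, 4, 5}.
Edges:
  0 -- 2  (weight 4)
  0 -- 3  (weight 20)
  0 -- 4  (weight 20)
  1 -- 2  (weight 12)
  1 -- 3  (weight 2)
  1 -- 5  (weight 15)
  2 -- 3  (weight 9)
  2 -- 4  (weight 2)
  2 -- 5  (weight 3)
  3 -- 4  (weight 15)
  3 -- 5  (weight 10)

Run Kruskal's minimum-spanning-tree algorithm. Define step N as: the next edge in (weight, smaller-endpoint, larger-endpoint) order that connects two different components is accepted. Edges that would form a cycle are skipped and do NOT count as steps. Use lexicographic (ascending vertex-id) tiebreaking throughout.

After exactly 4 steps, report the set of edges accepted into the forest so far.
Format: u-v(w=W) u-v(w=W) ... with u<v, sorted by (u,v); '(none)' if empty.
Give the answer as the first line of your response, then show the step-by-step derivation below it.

0-2(w=4) 1-3(w=2) 2-4(w=2) 2-5(w=3)

step 1: add edge 1-3 (w=2); MST = {1-3(w=2)}
step 2: add edge 2-4 (w=2); MST = {1-3(w=2) 2-4(w=2)}
step 3: add edge 2-5 (w=3); MST = {1-3(w=2) 2-4(w=2) 2-5(w=3)}
step 4: add edge 0-2 (w=4); MST = {0-2(w=4) 1-3(w=2) 2-4(w=2) 2-5(w=3)}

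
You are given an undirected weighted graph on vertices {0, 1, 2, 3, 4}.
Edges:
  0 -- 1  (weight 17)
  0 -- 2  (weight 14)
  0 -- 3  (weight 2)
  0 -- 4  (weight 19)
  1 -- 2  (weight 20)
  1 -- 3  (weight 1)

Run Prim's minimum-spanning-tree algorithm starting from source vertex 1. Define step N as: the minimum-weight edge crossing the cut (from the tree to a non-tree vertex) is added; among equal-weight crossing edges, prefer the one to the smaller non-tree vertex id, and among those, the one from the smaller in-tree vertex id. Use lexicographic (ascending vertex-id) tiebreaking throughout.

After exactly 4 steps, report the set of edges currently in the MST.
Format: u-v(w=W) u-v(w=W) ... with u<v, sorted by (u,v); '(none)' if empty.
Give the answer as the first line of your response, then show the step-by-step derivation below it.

0-2(w=14) 0-3(w=2) 0-4(w=19) 1-3(w=1)

step 1: add edge 1-3 (w=1); MST = {1-3(w=1)}
step 2: add edge 0-3 (w=2); MST = {0-3(w=2) 1-3(w=1)}
step 3: add edge 0-2 (w=14); MST = {0-2(w=14) 0-3(w=2) 1-3(w=1)}
step 4: add edge 0-4 (w=19); MST = {0-2(w=14) 0-3(w=2) 0-4(w=19) 1-3(w=1)}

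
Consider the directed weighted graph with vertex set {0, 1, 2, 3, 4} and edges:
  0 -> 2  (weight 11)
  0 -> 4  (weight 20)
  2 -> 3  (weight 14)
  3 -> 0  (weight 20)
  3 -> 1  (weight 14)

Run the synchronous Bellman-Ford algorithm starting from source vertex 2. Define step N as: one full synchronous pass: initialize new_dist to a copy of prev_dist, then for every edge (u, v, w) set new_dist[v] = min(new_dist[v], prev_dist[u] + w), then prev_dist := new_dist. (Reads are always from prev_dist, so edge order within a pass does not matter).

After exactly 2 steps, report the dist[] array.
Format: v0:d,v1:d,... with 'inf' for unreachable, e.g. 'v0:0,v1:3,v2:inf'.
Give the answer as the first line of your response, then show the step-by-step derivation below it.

v0:34,v1:28,v2:0,v3:14,v4:inf

step 1: dist = v0:inf,v1:inf,v2:0,v3:14,v4:inf
step 2: dist = v0:34,v1:28,v2:0,v3:14,v4:inf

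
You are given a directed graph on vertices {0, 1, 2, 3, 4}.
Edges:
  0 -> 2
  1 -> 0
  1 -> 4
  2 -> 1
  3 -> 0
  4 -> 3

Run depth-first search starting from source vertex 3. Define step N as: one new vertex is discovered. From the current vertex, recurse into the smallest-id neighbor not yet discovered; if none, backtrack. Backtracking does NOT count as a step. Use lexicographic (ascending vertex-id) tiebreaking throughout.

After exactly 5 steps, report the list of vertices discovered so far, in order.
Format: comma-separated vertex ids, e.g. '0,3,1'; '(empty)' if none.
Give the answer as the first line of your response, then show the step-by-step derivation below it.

3,0,2,1,4

step 1: discover 3; path=3; order=3
step 2: discover 0; path=3>0; order=3,0
step 3: discover 2; path=3>0>2; order=3,0,2
step 4: discover 1; path=3>0>2>1; order=3,0,2,1
step 5: discover 4; path=3>0>2>1>4; order=3,0,2,1,4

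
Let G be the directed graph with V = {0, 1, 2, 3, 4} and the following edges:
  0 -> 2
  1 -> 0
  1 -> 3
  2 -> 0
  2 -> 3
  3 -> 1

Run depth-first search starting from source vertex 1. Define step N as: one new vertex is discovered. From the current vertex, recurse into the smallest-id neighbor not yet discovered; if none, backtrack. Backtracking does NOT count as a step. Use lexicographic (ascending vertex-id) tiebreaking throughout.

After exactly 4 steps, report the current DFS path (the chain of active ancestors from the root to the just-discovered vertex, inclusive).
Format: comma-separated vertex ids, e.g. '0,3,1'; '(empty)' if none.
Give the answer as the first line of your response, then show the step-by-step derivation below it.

1,0,2,3

step 1: discover 1; path=1; order=1
step 2: discover 0; path=1>0; order=1,0
step 3: discover 2; path=1>0>2; order=1,0,2
step 4: discover 3; path=1>0>2>3; order=1,0,2,3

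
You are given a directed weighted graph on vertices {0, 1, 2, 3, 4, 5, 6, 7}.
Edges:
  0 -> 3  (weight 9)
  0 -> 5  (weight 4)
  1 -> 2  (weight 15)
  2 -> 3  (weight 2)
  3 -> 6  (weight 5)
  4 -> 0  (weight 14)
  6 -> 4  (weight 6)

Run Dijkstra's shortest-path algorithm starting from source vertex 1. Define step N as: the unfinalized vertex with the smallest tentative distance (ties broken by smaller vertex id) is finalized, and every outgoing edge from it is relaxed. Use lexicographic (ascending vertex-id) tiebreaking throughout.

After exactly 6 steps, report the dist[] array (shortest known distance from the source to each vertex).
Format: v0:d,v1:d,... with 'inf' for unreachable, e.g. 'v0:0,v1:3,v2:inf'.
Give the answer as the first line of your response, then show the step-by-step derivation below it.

v0:42,v1:0,v2:15,v3:17,v4:28,v5:46,v6:22,v7:inf

step 1: dist = v0:inf,v1:0,v2:15,v3:inf,v4:inf,v5:inf,v6:inf,v7:inf
step 2: dist = v0:inf,v1:0,v2:15,v3:17,v4:inf,v5:inf,v6:inf,v7:inf
step 3: dist = v0:inf,v1:0,v2:15,v3:17,v4:inf,v5:inf,v6:22,v7:inf
step 4: dist = v0:inf,v1:0,v2:15,v3:17,v4:28,v5:inf,v6:22,v7:inf
step 5: dist = v0:42,v1:0,v2:15,v3:17,v4:28,v5:inf,v6:22,v7:inf
step 6: dist = v0:42,v1:0,v2:15,v3:17,v4:28,v5:46,v6:22,v7:inf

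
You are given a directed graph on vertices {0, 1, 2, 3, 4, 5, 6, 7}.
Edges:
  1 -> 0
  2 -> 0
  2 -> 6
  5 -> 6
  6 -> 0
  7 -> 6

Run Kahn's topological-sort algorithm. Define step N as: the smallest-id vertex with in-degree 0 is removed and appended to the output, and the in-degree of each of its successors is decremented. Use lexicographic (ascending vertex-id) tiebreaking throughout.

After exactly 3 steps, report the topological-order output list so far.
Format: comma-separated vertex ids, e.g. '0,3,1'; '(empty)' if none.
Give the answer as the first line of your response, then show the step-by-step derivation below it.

1,2,3

step 1: output 1; order=[1]; indeg=(2,0,0,0,0,0,3,0)
step 2: output 2; order=[1,2]; indeg=(1,0,0,0,0,0,2,0)
step 3: output 3; order=[1,2,3]; indeg=(1,0,0,0,0,0,2,0)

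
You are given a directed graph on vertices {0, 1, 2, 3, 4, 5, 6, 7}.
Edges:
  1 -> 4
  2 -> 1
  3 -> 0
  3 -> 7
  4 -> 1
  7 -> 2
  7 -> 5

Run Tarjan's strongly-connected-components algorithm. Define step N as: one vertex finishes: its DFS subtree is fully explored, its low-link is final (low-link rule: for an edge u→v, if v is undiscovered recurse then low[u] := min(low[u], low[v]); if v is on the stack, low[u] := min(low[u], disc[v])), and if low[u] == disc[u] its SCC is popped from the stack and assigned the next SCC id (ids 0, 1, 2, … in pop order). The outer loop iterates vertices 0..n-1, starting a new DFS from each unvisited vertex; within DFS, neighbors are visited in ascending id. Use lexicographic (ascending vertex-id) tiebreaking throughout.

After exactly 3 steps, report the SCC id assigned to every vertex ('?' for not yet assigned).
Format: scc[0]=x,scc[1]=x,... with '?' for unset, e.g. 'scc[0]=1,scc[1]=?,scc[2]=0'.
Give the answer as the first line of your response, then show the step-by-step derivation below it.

scc[0]=0,scc[1]=1,scc[2]=?,scc[3]=?,scc[4]=1,scc[5]=?,scc[6]=?,scc[7]=?

step 1: low=(low[0]=0,low[1]=?,low[2]=?,low[3]=?,low[4]=?,low[5]=?,low[6]=?,low[7]=?); scc=(scc[0]=0,scc[1]=?,scc[2]=?,scc[3]=?,scc[4]=?,scc[5]=?,scc[6]=?,scc[7]=?)
step 2: low=(low[0]=0,low[1]=1,low[2]=?,low[3]=?,low[4]=1,low[5]=?,low[6]=?,low[7]=?); scc=(scc[0]=0,scc[1]=?,scc[2]=?,scc[3]=?,scc[4]=?,scc[5]=?,scc[6]=?,scc[7]=?)
step 3: low=(low[0]=0,low[1]=1,low[2]=?,low[3]=?,low[4]=1,low[5]=?,low[6]=?,low[7]=?); scc=(scc[0]=0,scc[1]=1,scc[2]=?,scc[3]=?,scc[4]=1,scc[5]=?,scc[6]=?,scc[7]=?)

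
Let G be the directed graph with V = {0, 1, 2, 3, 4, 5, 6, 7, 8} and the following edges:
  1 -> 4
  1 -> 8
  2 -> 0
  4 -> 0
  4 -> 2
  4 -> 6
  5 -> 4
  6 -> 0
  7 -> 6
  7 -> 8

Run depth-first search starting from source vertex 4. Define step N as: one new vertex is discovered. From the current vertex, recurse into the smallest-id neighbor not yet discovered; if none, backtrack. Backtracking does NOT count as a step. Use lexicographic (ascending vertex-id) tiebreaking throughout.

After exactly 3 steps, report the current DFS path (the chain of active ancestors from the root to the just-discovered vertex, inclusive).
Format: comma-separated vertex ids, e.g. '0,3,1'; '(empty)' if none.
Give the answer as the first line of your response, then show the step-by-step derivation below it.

4,2

step 1: discover 4; path=4; order=4
step 2: discover 0; path=4>0; order=4,0
step 3: discover 2; path=4>2; order=4,0,2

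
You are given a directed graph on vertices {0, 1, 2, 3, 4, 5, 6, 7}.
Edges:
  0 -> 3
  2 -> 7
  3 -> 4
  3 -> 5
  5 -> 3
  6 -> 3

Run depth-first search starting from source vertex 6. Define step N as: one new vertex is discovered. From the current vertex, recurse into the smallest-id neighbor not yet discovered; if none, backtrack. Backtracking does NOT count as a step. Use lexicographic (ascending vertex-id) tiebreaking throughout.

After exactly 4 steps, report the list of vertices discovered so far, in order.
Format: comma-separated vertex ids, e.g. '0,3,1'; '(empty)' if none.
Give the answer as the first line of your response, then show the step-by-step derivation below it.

6,3,4,5

step 1: discover 6; path=6; order=6
step 2: discover 3; path=6>3; order=6,3
step 3: discover 4; path=6>3>4; order=6,3,4
step 4: discover 5; path=6>3>5; order=6,3,4,5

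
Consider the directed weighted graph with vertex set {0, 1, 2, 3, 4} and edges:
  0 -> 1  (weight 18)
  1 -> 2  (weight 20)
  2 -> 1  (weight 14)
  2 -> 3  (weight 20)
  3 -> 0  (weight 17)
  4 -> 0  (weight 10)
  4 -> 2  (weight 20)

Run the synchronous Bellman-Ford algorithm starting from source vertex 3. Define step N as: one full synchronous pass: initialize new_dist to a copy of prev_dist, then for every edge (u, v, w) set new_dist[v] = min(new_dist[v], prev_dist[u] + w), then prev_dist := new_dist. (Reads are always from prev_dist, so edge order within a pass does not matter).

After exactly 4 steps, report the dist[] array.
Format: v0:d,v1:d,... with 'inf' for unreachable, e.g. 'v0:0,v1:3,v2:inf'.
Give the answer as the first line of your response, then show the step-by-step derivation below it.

v0:17,v1:35,v2:55,v3:0,v4:inf

step 1: dist = v0:17,v1:inf,v2:inf,v3:0,v4:inf
step 2: dist = v0:17,v1:35,v2:inf,v3:0,v4:inf
step 3: dist = v0:17,v1:35,v2:55,v3:0,v4:inf
step 4: dist = v0:17,v1:35,v2:55,v3:0,v4:inf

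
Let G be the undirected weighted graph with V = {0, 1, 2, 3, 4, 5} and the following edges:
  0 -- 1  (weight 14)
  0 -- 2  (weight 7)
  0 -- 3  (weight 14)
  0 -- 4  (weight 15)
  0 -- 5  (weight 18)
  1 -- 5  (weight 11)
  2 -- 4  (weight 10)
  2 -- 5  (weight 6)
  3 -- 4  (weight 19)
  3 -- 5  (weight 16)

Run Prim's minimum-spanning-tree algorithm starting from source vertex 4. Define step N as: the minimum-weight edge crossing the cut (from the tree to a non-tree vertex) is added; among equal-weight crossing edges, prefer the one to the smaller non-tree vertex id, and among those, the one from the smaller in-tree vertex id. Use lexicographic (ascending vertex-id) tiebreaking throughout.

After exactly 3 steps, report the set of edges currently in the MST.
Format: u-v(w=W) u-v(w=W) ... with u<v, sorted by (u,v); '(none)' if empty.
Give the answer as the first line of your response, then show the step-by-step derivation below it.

0-2(w=7) 2-4(w=10) 2-5(w=6)

step 1: add edge 2-4 (w=10); MST = {2-4(w=10)}
step 2: add edge 2-5 (w=6); MST = {2-4(w=10) 2-5(w=6)}
step 3: add edge 0-2 (w=7); MST = {0-2(w=7) 2-4(w=10) 2-5(w=6)}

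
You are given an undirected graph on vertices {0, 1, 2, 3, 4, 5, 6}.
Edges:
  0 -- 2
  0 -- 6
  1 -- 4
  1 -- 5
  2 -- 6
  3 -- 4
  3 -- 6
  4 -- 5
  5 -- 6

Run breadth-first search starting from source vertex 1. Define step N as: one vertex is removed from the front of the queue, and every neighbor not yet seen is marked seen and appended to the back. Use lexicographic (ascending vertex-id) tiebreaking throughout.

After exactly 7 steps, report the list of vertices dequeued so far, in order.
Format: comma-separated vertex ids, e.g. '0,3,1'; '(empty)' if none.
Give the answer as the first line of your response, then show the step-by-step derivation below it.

1,4,5,3,6,0,2

step 1: dequeue 1; queue=[4,5]; order=1
step 2: dequeue 4; queue=[5,3]; order=1,4
step 3: dequeue 5; queue=[3,6]; order=1,4,5
step 4: dequeue 3; queue=[6]; order=1,4,5,3
step 5: dequeue 6; queue=[0,2]; order=1,4,5,3,6
step 6: dequeue 0; queue=[2]; order=1,4,5,3,6,0
step 7: dequeue 2; queue=[(empty)]; order=1,4,5,3,6,0,2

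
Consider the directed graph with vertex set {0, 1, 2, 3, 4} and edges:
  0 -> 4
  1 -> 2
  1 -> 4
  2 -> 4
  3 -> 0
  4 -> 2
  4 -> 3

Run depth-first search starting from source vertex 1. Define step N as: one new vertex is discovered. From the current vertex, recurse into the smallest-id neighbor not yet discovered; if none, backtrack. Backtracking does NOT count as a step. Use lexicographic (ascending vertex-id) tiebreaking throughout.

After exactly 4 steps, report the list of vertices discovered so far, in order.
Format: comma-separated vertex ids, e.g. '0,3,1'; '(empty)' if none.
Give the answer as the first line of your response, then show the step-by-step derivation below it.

1,2,4,3

step 1: discover 1; path=1; order=1
step 2: discover 2; path=1>2; order=1,2
step 3: discover 4; path=1>2>4; order=1,2,4
step 4: discover 3; path=1>2>4>3; order=1,2,4,3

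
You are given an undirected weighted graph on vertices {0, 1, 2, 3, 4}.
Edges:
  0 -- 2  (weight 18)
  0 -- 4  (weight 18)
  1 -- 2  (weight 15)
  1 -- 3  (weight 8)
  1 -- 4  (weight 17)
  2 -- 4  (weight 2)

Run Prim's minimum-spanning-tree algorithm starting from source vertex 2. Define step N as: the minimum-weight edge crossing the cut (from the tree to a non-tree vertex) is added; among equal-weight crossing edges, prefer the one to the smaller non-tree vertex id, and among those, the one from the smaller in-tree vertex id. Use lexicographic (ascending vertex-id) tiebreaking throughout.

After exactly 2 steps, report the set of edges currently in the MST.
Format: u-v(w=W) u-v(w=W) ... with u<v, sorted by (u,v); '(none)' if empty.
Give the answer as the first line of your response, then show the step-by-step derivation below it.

1-2(w=15) 2-4(w=2)

step 1: add edge 2-4 (w=2); MST = {2-4(w=2)}
step 2: add edge 1-2 (w=15); MST = {1-2(w=15) 2-4(w=2)}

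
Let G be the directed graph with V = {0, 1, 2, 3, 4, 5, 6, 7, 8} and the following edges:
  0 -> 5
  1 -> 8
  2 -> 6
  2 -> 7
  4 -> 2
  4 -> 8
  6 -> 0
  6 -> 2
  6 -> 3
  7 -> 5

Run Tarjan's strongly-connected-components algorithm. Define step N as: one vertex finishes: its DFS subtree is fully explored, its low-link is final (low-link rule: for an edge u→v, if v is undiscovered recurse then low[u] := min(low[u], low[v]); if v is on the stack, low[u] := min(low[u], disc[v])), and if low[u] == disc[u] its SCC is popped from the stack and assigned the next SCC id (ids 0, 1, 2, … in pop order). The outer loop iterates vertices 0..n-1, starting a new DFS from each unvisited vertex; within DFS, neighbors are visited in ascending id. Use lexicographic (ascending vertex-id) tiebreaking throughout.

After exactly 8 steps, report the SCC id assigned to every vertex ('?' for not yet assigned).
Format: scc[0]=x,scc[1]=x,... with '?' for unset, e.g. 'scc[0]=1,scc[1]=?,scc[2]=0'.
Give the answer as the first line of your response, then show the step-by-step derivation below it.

scc[0]=1,scc[1]=3,scc[2]=6,scc[3]=4,scc[4]=?,scc[5]=0,scc[6]=6,scc[7]=5,scc[8]=2

step 1: low=(low[0]=0,low[1]=?,low[2]=?,low[3]=?,low[4]=?,low[5]=1,low[6]=?,low[7]=?,low[8]=?); scc=(scc[0]=?,scc[1]=?,scc[2]=?,scc[3]=?,scc[4]=?,scc[5]=0,scc[6]=?,scc[7]=?,scc[8]=?)
step 2: low=(low[0]=0,low[1]=?,low[2]=?,low[3]=?,low[4]=?,low[5]=1,low[6]=?,low[7]=?,low[8]=?); scc=(scc[0]=1,scc[1]=?,scc[2]=?,scc[3]=?,scc[4]=?,scc[5]=0,scc[6]=?,scc[7]=?,scc[8]=?)
step 3: low=(low[0]=0,low[1]=2,low[2]=?,low[3]=?,low[4]=?,low[5]=1,low[6]=?,low[7]=?,low[8]=3); scc=(scc[0]=1,scc[1]=?,scc[2]=?,scc[3]=?,scc[4]=?,scc[5]=0,scc[6]=?,scc[7]=?,scc[8]=2)
step 4: low=(low[0]=0,low[1]=2,low[2]=?,low[3]=?,low[4]=?,low[5]=1,low[6]=?,low[7]=?,low[8]=3); scc=(scc[0]=1,scc[1]=3,scc[2]=?,scc[3]=?,scc[4]=?,scc[5]=0,scc[6]=?,scc[7]=?,scc[8]=2)
step 5: low=(low[0]=0,low[1]=2,low[2]=4,low[3]=6,low[4]=?,low[5]=1,low[6]=4,low[7]=?,low[8]=3); scc=(scc[0]=1,scc[1]=3,scc[2]=?,scc[3]=4,scc[4]=?,scc[5]=0,scc[6]=?,scc[7]=?,scc[8]=2)
step 6: low=(low[0]=0,low[1]=2,low[2]=4,low[3]=6,low[4]=?,low[5]=1,low[6]=4,low[7]=?,low[8]=3); scc=(scc[0]=1,scc[1]=3,scc[2]=?,scc[3]=4,scc[4]=?,scc[5]=0,scc[6]=?,scc[7]=?,scc[8]=2)
step 7: low=(low[0]=0,low[1]=2,low[2]=4,low[3]=6,low[4]=?,low[5]=1,low[6]=4,low[7]=7,low[8]=3); scc=(scc[0]=1,scc[1]=3,scc[2]=?,scc[3]=4,scc[4]=?,scc[5]=0,scc[6]=?,scc[7]=5,scc[8]=2)
step 8: low=(low[0]=0,low[1]=2,low[2]=4,low[3]=6,low[4]=?,low[5]=1,low[6]=4,low[7]=7,low[8]=3); scc=(scc[0]=1,scc[1]=3,scc[2]=6,scc[3]=4,scc[4]=?,scc[5]=0,scc[6]=6,scc[7]=5,scc[8]=2)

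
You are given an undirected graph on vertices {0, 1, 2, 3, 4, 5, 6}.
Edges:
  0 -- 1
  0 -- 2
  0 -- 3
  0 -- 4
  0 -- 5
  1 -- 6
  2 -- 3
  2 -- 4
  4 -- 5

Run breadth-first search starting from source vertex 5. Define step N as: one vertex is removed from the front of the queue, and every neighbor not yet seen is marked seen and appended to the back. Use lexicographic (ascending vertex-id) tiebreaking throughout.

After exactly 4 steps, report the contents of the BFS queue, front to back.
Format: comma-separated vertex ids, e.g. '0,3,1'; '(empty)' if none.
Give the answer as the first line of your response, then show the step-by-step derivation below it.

2,3,6

step 1: dequeue 5; queue=[0,4]; order=5
step 2: dequeue 0; queue=[4,1,2,3]; order=5,0
step 3: dequeue 4; queue=[1,2,3]; order=5,0,4
step 4: dequeue 1; queue=[2,3,6]; order=5,0,4,1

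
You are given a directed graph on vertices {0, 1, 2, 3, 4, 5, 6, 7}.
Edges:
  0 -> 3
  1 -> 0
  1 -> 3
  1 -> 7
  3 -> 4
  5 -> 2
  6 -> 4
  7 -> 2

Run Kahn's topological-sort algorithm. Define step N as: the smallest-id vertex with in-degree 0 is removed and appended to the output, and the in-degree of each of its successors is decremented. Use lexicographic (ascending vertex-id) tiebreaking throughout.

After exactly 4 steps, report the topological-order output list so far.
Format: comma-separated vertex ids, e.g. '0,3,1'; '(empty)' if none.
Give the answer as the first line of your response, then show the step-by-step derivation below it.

1,0,3,5

step 1: output 1; order=[1]; indeg=(0,0,2,1,2,0,0,0)
step 2: output 0; order=[1,0]; indeg=(0,0,2,0,2,0,0,0)
step 3: output 3; order=[1,0,3]; indeg=(0,0,2,0,1,0,0,0)
step 4: output 5; order=[1,0,3,5]; indeg=(0,0,1,0,1,0,0,0)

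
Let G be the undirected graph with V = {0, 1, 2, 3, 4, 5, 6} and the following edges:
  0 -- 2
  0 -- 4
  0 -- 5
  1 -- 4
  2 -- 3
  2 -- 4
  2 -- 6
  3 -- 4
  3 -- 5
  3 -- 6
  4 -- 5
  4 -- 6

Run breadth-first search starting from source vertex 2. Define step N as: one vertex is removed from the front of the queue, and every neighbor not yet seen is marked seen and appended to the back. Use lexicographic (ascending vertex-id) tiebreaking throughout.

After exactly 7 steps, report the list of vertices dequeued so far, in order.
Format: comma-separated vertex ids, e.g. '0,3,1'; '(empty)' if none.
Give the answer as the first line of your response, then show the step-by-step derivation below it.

2,0,3,4,6,5,1

step 1: dequeue 2; queue=[0,3,4,6]; order=2
step 2: dequeue 0; queue=[3,4,6,5]; order=2,0
step 3: dequeue 3; queue=[4,6,5]; order=2,0,3
step 4: dequeue 4; queue=[6,5,1]; order=2,0,3,4
step 5: dequeue 6; queue=[5,1]; order=2,0,3,4,6
step 6: dequeue 5; queue=[1]; order=2,0,3,4,6,5
step 7: dequeue 1; queue=[(empty)]; order=2,0,3,4,6,5,1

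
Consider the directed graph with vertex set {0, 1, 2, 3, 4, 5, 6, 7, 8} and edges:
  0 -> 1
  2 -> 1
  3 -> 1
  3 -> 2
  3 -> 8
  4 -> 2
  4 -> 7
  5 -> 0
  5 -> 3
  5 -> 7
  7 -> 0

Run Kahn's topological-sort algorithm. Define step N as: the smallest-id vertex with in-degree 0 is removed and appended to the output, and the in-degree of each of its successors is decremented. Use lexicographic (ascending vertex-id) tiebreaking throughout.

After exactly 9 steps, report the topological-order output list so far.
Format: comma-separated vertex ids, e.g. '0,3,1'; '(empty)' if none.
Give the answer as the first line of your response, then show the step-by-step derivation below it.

4,5,3,2,6,7,0,1,8

step 1: output 4; order=[4]; indeg=(2,3,1,1,0,0,0,1,1)
step 2: output 5; order=[4,5]; indeg=(1,3,1,0,0,0,0,0,1)
step 3: output 3; order=[4,5,3]; indeg=(1,2,0,0,0,0,0,0,0)
step 4: output 2; order=[4,5,3,2]; indeg=(1,1,0,0,0,0,0,0,0)
step 5: output 6; order=[4,5,3,2,6]; indeg=(1,1,0,0,0,0,0,0,0)
step 6: output 7; order=[4,5,3,2,6,7]; indeg=(0,1,0,0,0,0,0,0,0)
step 7: output 0; order=[4,5,3,2,6,7,0]; indeg=(0,0,0,0,0,0,0,0,0)
step 8: output 1; order=[4,5,3,2,6,7,0,1]; indeg=(0,0,0,0,0,0,0,0,0)
step 9: output 8; order=[4,5,3,2,6,7,0,1,8]; indeg=(0,0,0,0,0,0,0,0,0)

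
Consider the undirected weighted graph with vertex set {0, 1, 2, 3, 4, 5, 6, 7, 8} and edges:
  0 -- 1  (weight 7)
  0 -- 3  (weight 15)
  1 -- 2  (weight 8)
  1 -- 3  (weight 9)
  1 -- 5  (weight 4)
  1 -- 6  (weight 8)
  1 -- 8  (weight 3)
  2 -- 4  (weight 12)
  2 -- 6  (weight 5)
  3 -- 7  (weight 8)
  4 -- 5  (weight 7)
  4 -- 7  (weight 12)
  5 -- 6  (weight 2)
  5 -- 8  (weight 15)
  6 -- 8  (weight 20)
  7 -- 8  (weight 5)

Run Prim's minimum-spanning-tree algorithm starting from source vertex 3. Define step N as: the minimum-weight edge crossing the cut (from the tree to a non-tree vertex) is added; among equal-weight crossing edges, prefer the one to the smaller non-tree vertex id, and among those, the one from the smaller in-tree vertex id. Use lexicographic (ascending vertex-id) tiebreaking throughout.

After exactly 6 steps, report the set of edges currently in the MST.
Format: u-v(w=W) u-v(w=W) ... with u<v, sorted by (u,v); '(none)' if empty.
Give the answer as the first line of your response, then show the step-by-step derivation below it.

1-5(w=4) 1-8(w=3) 2-6(w=5) 3-7(w=8) 5-6(w=2) 7-8(w=5)

step 1: add edge 3-7 (w=8); MST = {3-7(w=8)}
step 2: add edge 7-8 (w=5); MST = {3-7(w=8) 7-8(w=5)}
step 3: add edge 1-8 (w=3); MST = {1-8(w=3) 3-7(w=8) 7-8(w=5)}
step 4: add edge 1-5 (w=4); MST = {1-5(w=4) 1-8(w=3) 3-7(w=8) 7-8(w=5)}
step 5: add edge 5-6 (w=2); MST = {1-5(w=4) 1-8(w=3) 3-7(w=8) 5-6(w=2) 7-8(w=5)}
step 6: add edge 2-6 (w=5); MST = {1-5(w=4) 1-8(w=3) 2-6(w=5) 3-7(w=8) 5-6(w=2) 7-8(w=5)}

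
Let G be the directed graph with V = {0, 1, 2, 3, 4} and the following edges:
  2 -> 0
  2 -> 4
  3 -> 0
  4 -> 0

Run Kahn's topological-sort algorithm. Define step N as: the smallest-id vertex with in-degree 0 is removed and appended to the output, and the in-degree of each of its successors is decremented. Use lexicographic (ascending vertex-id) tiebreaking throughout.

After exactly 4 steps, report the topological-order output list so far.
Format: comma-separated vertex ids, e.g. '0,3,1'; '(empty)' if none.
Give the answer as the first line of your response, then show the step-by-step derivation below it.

1,2,3,4

step 1: output 1; order=[1]; indeg=(3,0,0,0,1)
step 2: output 2; order=[1,2]; indeg=(2,0,0,0,0)
step 3: output 3; order=[1,2,3]; indeg=(1,0,0,0,0)
step 4: output 4; order=[1,2,3,4]; indeg=(0,0,0,0,0)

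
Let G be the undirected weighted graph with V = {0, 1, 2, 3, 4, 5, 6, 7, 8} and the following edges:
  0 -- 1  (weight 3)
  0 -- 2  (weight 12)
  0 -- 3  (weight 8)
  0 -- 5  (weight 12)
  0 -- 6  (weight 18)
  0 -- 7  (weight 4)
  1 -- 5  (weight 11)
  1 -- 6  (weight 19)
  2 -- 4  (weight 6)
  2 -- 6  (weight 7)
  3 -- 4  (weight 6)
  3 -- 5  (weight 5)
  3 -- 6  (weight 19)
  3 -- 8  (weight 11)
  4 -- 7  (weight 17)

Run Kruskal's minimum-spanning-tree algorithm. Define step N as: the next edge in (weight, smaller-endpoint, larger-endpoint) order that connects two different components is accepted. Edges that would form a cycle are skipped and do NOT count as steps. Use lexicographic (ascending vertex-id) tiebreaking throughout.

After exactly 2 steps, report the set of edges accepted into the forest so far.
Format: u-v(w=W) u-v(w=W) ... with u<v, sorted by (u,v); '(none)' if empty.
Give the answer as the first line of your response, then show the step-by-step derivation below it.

0-1(w=3) 0-7(w=4)

step 1: add edge 0-1 (w=3); MST = {0-1(w=3)}
step 2: add edge 0-7 (w=4); MST = {0-1(w=3) 0-7(w=4)}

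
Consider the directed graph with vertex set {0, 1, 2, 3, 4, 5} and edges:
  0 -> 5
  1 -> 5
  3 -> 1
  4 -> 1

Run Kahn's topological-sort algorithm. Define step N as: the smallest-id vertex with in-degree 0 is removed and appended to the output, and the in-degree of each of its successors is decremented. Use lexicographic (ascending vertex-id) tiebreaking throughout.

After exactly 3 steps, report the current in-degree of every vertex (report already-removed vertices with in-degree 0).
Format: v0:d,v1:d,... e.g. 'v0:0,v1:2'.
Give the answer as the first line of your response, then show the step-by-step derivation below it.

v0:0,v1:1,v2:0,v3:0,v4:0,v5:1

step 1: output 0; order=[0]; indeg=(0,2,0,0,0,1)
step 2: output 2; order=[0,2]; indeg=(0,2,0,0,0,1)
step 3: output 3; order=[0,2,3]; indeg=(0,1,0,0,0,1)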